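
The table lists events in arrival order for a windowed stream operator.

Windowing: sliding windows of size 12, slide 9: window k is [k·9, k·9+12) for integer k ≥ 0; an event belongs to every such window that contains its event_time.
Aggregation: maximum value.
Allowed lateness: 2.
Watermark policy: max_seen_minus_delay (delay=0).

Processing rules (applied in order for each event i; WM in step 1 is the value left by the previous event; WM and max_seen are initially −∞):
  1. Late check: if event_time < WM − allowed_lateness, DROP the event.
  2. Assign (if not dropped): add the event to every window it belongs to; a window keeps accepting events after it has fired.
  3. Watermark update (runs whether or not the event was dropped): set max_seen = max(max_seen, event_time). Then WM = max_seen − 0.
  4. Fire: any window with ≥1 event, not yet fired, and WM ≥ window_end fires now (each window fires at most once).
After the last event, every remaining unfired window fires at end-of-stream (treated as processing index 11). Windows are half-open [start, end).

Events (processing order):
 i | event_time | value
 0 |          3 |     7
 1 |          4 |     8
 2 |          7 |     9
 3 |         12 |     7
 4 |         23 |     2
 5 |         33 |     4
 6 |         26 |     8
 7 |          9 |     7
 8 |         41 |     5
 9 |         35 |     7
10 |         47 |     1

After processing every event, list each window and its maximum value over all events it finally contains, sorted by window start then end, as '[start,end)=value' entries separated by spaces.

i=0 t=3 v=7: → [0,12); WM=3
i=1 t=4 v=8: → [0,12); WM=4
i=2 t=7 v=9: → [0,12); WM=7
i=3 t=12 v=7: → [9,21); WM=12; [0,12) fires=9
i=4 t=23 v=2: → [18,30); WM=23; [9,21) fires=7
i=5 t=33 v=4: → [27,39); WM=33; [18,30) fires=2
i=6 t=26 v=8: DROP (t<33-2); WM=33
i=7 t=9 v=7: DROP (t<33-2); WM=33
i=8 t=41 v=5: → [36,48); WM=41; [27,39) fires=4
i=9 t=35 v=7: DROP (t<41-2); WM=41
i=10 t=47 v=1: → [45,57),[36,48); WM=47

[0,12)=9 [9,21)=7 [18,30)=2 [27,39)=4 [36,48)=5 [45,57)=1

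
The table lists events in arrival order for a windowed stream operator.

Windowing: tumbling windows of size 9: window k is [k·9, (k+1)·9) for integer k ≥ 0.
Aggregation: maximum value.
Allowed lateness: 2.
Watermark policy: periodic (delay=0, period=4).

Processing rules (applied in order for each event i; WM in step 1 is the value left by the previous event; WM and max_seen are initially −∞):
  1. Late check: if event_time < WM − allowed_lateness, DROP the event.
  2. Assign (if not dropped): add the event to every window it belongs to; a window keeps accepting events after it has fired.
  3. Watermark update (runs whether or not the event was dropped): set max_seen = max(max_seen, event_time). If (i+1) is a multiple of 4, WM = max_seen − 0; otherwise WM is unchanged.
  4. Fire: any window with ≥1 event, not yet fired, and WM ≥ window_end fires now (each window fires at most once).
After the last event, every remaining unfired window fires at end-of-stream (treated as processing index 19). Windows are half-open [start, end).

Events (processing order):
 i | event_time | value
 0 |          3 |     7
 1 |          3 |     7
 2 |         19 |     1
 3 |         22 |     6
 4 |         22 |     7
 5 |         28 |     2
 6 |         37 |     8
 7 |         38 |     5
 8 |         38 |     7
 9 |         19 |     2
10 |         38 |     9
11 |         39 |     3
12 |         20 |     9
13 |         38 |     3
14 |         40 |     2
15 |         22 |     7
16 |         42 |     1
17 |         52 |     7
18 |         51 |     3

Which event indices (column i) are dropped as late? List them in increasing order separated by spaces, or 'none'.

9 12 15

i=0 t=3 v=7: → [0,9); WM=−∞
i=1 t=3 v=7: → [0,9); WM=−∞
i=2 t=19 v=1: → [18,27); WM=−∞
i=3 t=22 v=6: → [18,27); WM=22; [0,9) fires=7
i=4 t=22 v=7: → [18,27); WM=22
i=5 t=28 v=2: → [27,36); WM=22
i=6 t=37 v=8: → [36,45); WM=22
i=7 t=38 v=5: → [36,45); WM=38; [18,27) fires=7 [27,36) fires=2
i=8 t=38 v=7: → [36,45); WM=38
i=9 t=19 v=2: DROP (t<38-2); WM=38
i=10 t=38 v=9: → [36,45); WM=38
i=11 t=39 v=3: → [36,45); WM=39
i=12 t=20 v=9: DROP (t<39-2); WM=39
i=13 t=38 v=3: → [36,45); WM=39
i=14 t=40 v=2: → [36,45); WM=39
i=15 t=22 v=7: DROP (t<39-2); WM=40
i=16 t=42 v=1: → [36,45); WM=40
i=17 t=52 v=7: → [45,54); WM=40
i=18 t=51 v=3: → [45,54); WM=40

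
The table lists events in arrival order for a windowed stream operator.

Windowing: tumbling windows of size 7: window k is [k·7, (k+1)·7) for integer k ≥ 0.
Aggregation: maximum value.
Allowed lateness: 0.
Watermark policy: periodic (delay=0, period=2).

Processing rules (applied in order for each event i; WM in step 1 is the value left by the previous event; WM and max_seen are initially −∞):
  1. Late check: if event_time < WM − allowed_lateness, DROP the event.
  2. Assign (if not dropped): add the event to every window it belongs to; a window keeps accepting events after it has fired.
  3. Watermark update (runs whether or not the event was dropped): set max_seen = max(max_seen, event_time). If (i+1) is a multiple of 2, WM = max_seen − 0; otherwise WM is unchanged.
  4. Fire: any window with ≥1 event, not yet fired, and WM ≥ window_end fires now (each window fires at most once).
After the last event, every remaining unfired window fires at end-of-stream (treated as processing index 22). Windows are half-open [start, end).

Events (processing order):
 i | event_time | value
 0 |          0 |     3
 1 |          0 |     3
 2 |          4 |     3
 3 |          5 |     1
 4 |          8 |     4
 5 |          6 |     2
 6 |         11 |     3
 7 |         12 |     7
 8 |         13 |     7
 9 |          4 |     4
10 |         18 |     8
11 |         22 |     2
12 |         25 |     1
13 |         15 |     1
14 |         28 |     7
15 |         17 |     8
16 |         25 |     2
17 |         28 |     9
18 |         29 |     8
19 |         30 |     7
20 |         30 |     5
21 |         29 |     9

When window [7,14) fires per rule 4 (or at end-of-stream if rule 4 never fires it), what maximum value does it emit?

i=0 t=0 v=3: → [0,7); WM=−∞
i=1 t=0 v=3: → [0,7); WM=0
i=2 t=4 v=3: → [0,7); WM=0
i=3 t=5 v=1: → [0,7); WM=5
i=4 t=8 v=4: → [7,14); WM=5
i=5 t=6 v=2: → [0,7); WM=8; [0,7) fires=3
i=6 t=11 v=3: → [7,14); WM=8
i=7 t=12 v=7: → [7,14); WM=12
i=8 t=13 v=7: → [7,14); WM=12
i=9 t=4 v=4: DROP (t<12-0); WM=13
i=10 t=18 v=8: → [14,21); WM=13
i=11 t=22 v=2: → [21,28); WM=22; [7,14) fires=7 [14,21) fires=8
i=12 t=25 v=1: → [21,28); WM=22
i=13 t=15 v=1: DROP (t<22-0); WM=25
i=14 t=28 v=7: → [28,35); WM=25
i=15 t=17 v=8: DROP (t<25-0); WM=28; [21,28) fires=2
i=16 t=25 v=2: DROP (t<28-0); WM=28
i=17 t=28 v=9: → [28,35); WM=28
i=18 t=29 v=8: → [28,35); WM=28
i=19 t=30 v=7: → [28,35); WM=30
i=20 t=30 v=5: → [28,35); WM=30
i=21 t=29 v=9: DROP (t<30-0); WM=30

7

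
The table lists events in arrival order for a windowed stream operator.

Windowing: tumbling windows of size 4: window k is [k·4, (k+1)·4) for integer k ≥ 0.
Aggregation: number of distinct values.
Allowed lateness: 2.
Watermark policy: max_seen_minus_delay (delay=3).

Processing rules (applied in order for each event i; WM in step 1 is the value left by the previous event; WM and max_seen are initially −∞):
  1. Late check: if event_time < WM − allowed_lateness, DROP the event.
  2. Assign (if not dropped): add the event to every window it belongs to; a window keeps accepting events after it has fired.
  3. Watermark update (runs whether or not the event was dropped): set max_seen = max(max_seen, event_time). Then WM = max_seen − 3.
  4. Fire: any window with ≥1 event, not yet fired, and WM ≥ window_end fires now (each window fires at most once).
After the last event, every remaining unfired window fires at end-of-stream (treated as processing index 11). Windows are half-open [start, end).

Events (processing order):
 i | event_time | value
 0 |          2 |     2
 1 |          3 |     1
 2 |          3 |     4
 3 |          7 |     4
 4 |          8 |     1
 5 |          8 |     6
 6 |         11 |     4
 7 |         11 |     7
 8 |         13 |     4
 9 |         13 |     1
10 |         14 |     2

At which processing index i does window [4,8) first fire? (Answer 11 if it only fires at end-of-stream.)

6

i=0 t=2 v=2: → [0,4); WM=-1
i=1 t=3 v=1: → [0,4); WM=0
i=2 t=3 v=4: → [0,4); WM=0
i=3 t=7 v=4: → [4,8); WM=4; [0,4) fires=3
i=4 t=8 v=1: → [8,12); WM=5
i=5 t=8 v=6: → [8,12); WM=5
i=6 t=11 v=4: → [8,12); WM=8; [4,8) fires=1
i=7 t=11 v=7: → [8,12); WM=8
i=8 t=13 v=4: → [12,16); WM=10
i=9 t=13 v=1: → [12,16); WM=10
i=10 t=14 v=2: → [12,16); WM=11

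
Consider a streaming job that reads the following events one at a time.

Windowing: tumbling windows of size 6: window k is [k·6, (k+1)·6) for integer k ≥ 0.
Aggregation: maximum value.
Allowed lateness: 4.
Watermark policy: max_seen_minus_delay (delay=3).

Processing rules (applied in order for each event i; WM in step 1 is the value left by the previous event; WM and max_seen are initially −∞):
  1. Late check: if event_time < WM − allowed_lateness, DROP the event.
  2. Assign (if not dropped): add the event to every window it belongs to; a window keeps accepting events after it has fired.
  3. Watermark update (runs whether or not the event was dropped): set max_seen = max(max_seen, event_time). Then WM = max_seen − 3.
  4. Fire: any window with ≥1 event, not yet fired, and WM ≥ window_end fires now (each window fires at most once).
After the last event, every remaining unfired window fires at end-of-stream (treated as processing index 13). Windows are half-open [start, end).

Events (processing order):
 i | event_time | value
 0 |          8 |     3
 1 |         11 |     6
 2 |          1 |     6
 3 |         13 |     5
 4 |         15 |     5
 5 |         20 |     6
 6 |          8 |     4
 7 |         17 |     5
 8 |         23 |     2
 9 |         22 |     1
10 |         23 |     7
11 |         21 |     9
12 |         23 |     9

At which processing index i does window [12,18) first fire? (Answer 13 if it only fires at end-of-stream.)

8

i=0 t=8 v=3: → [6,12); WM=5
i=1 t=11 v=6: → [6,12); WM=8
i=2 t=1 v=6: DROP (t<8-4); WM=8
i=3 t=13 v=5: → [12,18); WM=10
i=4 t=15 v=5: → [12,18); WM=12; [6,12) fires=6
i=5 t=20 v=6: → [18,24); WM=17
i=6 t=8 v=4: DROP (t<17-4); WM=17
i=7 t=17 v=5: → [12,18); WM=17
i=8 t=23 v=2: → [18,24); WM=20; [12,18) fires=5
i=9 t=22 v=1: → [18,24); WM=20
i=10 t=23 v=7: → [18,24); WM=20
i=11 t=21 v=9: → [18,24); WM=20
i=12 t=23 v=9: → [18,24); WM=20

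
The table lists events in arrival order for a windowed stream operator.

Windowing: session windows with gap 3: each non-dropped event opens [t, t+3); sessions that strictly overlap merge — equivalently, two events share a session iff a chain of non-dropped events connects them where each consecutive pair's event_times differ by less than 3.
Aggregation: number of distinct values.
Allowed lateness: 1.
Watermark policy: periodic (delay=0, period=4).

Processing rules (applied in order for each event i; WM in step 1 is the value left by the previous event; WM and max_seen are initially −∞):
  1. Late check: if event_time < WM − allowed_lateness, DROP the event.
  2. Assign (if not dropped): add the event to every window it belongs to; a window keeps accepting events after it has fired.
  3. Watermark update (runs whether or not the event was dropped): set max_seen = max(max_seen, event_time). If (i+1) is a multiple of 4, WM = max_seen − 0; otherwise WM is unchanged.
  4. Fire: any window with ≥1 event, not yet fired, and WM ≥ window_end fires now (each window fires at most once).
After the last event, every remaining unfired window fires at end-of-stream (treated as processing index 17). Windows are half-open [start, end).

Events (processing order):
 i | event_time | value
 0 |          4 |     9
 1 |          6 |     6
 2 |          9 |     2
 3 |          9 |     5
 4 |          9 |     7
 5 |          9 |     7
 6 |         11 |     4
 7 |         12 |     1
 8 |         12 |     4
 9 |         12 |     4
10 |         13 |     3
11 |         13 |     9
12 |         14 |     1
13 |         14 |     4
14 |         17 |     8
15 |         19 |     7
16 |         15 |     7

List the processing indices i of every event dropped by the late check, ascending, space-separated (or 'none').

i=0 t=4 v=9: → [4,7); WM=−∞
i=1 t=6 v=6: → [4,9); WM=−∞
i=2 t=9 v=2: → [9,12); WM=−∞
i=3 t=9 v=5: → [9,12); WM=9
i=4 t=9 v=7: → [9,12); WM=9
i=5 t=9 v=7: → [9,12); WM=9
i=6 t=11 v=4: → [9,14); WM=9
i=7 t=12 v=1: → [9,15); WM=12
i=8 t=12 v=4: → [9,15); WM=12
i=9 t=12 v=4: → [9,15); WM=12
i=10 t=13 v=3: → [9,16); WM=12
i=11 t=13 v=9: → [9,16); WM=13
i=12 t=14 v=1: → [9,17); WM=13
i=13 t=14 v=4: → [9,17); WM=13
i=14 t=17 v=8: → [17,20); WM=13
i=15 t=19 v=7: → [17,22); WM=19
i=16 t=15 v=7: DROP (t<19-1); WM=19

16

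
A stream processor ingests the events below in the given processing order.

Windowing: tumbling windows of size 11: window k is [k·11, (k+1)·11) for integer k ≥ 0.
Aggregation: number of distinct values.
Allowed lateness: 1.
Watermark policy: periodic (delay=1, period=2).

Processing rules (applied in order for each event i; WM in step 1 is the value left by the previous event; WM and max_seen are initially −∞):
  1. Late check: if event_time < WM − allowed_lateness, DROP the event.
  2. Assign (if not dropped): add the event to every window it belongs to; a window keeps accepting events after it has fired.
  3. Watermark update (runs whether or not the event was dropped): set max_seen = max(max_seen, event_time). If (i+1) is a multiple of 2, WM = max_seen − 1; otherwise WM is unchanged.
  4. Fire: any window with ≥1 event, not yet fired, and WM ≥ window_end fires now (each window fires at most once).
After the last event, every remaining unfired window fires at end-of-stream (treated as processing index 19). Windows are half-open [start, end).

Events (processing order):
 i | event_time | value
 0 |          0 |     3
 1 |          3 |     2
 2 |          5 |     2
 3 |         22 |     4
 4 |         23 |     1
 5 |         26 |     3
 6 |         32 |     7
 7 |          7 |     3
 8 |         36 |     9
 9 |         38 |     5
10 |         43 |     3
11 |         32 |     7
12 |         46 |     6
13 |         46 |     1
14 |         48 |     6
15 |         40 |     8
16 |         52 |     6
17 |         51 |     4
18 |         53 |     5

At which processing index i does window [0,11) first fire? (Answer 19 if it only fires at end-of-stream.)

i=0 t=0 v=3: → [0,11); WM=−∞
i=1 t=3 v=2: → [0,11); WM=2
i=2 t=5 v=2: → [0,11); WM=2
i=3 t=22 v=4: → [22,33); WM=21; [0,11) fires=2
i=4 t=23 v=1: → [22,33); WM=21
i=5 t=26 v=3: → [22,33); WM=25
i=6 t=32 v=7: → [22,33); WM=25
i=7 t=7 v=3: DROP (t<25-1); WM=31
i=8 t=36 v=9: → [33,44); WM=31
i=9 t=38 v=5: → [33,44); WM=37; [22,33) fires=4
i=10 t=43 v=3: → [33,44); WM=37
i=11 t=32 v=7: DROP (t<37-1); WM=42
i=12 t=46 v=6: → [44,55); WM=42
i=13 t=46 v=1: → [44,55); WM=45; [33,44) fires=3
i=14 t=48 v=6: → [44,55); WM=45
i=15 t=40 v=8: DROP (t<45-1); WM=47
i=16 t=52 v=6: → [44,55); WM=47
i=17 t=51 v=4: → [44,55); WM=51
i=18 t=53 v=5: → [44,55); WM=51

3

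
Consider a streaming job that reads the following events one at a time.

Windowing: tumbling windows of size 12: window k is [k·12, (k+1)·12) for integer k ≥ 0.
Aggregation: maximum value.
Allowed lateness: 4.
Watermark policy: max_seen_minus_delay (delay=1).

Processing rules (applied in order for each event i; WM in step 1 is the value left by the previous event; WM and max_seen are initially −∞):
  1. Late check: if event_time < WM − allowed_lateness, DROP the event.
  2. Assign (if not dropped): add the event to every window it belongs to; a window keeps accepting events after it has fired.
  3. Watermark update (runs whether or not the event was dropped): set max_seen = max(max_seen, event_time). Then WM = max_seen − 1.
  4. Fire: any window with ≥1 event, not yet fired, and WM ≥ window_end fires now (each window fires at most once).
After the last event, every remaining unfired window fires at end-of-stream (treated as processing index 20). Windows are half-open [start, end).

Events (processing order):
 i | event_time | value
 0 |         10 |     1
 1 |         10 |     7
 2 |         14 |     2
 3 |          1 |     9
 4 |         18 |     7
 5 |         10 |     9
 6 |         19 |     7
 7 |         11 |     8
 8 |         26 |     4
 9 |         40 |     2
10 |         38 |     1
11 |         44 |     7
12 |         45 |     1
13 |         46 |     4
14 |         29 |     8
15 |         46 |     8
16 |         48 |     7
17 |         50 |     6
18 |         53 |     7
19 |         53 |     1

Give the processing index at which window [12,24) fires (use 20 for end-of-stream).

i=0 t=10 v=1: → [0,12); WM=9
i=1 t=10 v=7: → [0,12); WM=9
i=2 t=14 v=2: → [12,24); WM=13; [0,12) fires=7
i=3 t=1 v=9: DROP (t<13-4); WM=13
i=4 t=18 v=7: → [12,24); WM=17
i=5 t=10 v=9: DROP (t<17-4); WM=17
i=6 t=19 v=7: → [12,24); WM=18
i=7 t=11 v=8: DROP (t<18-4); WM=18
i=8 t=26 v=4: → [24,36); WM=25; [12,24) fires=7
i=9 t=40 v=2: → [36,48); WM=39; [24,36) fires=4
i=10 t=38 v=1: → [36,48); WM=39
i=11 t=44 v=7: → [36,48); WM=43
i=12 t=45 v=1: → [36,48); WM=44
i=13 t=46 v=4: → [36,48); WM=45
i=14 t=29 v=8: DROP (t<45-4); WM=45
i=15 t=46 v=8: → [36,48); WM=45
i=16 t=48 v=7: → [48,60); WM=47
i=17 t=50 v=6: → [48,60); WM=49; [36,48) fires=8
i=18 t=53 v=7: → [48,60); WM=52
i=19 t=53 v=1: → [48,60); WM=52

8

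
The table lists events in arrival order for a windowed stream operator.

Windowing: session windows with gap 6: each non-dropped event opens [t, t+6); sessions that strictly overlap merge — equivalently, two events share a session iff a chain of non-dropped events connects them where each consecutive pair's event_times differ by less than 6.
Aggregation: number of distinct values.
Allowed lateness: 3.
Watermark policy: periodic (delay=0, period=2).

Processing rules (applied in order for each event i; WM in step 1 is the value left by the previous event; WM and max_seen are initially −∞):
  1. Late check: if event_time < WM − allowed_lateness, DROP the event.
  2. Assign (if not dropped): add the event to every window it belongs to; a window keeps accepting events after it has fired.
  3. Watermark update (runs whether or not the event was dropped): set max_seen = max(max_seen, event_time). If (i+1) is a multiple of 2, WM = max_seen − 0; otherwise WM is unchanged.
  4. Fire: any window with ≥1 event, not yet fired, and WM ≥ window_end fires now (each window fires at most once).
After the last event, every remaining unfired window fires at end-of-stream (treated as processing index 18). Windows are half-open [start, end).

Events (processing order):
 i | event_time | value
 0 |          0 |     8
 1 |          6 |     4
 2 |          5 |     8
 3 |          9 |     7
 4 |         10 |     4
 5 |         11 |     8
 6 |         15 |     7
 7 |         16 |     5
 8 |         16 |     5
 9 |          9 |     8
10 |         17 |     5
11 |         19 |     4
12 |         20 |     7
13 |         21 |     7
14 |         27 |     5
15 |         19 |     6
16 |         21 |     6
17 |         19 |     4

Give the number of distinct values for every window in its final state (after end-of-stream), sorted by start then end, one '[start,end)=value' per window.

[0,27)=5 [27,33)=1

i=0 t=0 v=8: → [0,6); WM=−∞
i=1 t=6 v=4: → [6,12); WM=6
i=2 t=5 v=8: → [0,12); WM=6
i=3 t=9 v=7: → [0,15); WM=9
i=4 t=10 v=4: → [0,16); WM=9
i=5 t=11 v=8: → [0,17); WM=11
i=6 t=15 v=7: → [0,21); WM=11
i=7 t=16 v=5: → [0,22); WM=16
i=8 t=16 v=5: → [0,22); WM=16
i=9 t=9 v=8: DROP (t<16-3); WM=16
i=10 t=17 v=5: → [0,23); WM=16
i=11 t=19 v=4: → [0,25); WM=19
i=12 t=20 v=7: → [0,26); WM=19
i=13 t=21 v=7: → [0,27); WM=21
i=14 t=27 v=5: → [27,33); WM=21
i=15 t=19 v=6: → [0,27); WM=27
i=16 t=21 v=6: DROP (t<27-3); WM=27
i=17 t=19 v=4: DROP (t<27-3); WM=27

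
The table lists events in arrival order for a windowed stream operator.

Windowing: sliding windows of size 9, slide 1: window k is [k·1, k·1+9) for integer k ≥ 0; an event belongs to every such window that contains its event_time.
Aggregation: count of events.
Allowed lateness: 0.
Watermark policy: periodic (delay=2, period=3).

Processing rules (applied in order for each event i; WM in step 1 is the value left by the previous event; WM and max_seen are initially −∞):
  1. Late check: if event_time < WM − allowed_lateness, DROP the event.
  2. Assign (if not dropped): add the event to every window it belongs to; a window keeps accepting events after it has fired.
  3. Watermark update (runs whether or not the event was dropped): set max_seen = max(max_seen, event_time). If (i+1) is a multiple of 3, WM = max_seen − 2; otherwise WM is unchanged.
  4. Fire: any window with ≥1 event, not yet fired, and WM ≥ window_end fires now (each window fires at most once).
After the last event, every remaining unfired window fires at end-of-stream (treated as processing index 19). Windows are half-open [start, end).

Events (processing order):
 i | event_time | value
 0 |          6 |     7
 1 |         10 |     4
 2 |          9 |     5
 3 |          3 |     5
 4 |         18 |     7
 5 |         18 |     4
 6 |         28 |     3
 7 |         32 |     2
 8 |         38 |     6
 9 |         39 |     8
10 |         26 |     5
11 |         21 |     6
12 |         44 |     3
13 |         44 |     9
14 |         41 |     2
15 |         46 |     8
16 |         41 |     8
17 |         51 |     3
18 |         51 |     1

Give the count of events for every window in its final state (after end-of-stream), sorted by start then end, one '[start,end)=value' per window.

[0,9)=1 [1,10)=2 [2,11)=3 [3,12)=3 [4,13)=3 [5,14)=3 [6,15)=3 [7,16)=2 [8,17)=2 [9,18)=2 [10,19)=3 [11,20)=2 [12,21)=2 [13,22)=2 [14,23)=2 [15,24)=2 [16,25)=2 [17,26)=2 [18,27)=2 [20,29)=1 [21,30)=1 [22,31)=1 [23,32)=1 [24,33)=2 [25,34)=2 [26,35)=2 [27,36)=2 [28,37)=2 [29,38)=1 [30,39)=2 [31,40)=3 [32,41)=3 [33,42)=3 [34,43)=3 [35,44)=3 [36,45)=5 [37,46)=5 [38,47)=6 [39,48)=5 [40,49)=4 [41,50)=4 [42,51)=3 [43,52)=5 [44,53)=5 [45,54)=3 [46,55)=3 [47,56)=2 [48,57)=2 [49,58)=2 [50,59)=2 [51,60)=2

i=0 t=6 v=7: → [6,15),[5,14),[4,13),[3,12),[2,11),[1,10),[0,9); WM=−∞
i=1 t=10 v=4: → [10,19),[9,18),[8,17),[7,16),[6,15),[5,14),[4,13),[3,12),[2,11); WM=−∞
i=2 t=9 v=5: → [9,18),[8,17),[7,16),[6,15),[5,14),[4,13),[3,12),[2,11),[1,10); WM=8
i=3 t=3 v=5: DROP (t<8-0); WM=8
i=4 t=18 v=7: → [18,27),[17,26),[16,25),[15,24),[14,23),[13,22),[12,21),[11,20),[10,19); WM=8
i=5 t=18 v=4: → [18,27),[17,26),[16,25),[15,24),[14,23),[13,22),[12,21),[11,20),[10,19); WM=16; [0,9) fires=1 [1,10) fires=2 [2,11) fires=3 [3,12) fires=3 [4,13) fires=3 [5,14) fires=3 [6,15) fires=3 [7,16) fires=2
i=6 t=28 v=3: → [28,37),[27,36),[26,35),[25,34),[24,33),[23,32),[22,31),[21,30),[20,29); WM=16
i=7 t=32 v=2: → [32,41),[31,40),[30,39),[29,38),[28,37),[27,36),[26,35),[25,34),[24,33); WM=16
i=8 t=38 v=6: → [38,47),[37,46),[36,45),[35,44),[34,43),[33,42),[32,41),[31,40),[30,39); WM=36; [8,17) fires=2 [9,18) fires=2 [10,19) fires=3 [11,20) fires=2 [12,21) fires=2 [13,22) fires=2 [14,23) fires=2 [15,24) fires=2 [16,25) fires=2 [17,26) fires=2 [18,27) fires=2 [20,29) fires=1 [21,30) fires=1 [22,31) fires=1 [23,32) fires=1 [24,33) fires=2 [25,34) fires=2 [26,35) fires=2 [27,36) fires=2
i=9 t=39 v=8: → [39,48),[38,47),[37,46),[36,45),[35,44),[34,43),[33,42),[32,41),[31,40); WM=36
i=10 t=26 v=5: DROP (t<36-0); WM=36
i=11 t=21 v=6: DROP (t<36-0); WM=37; [28,37) fires=2
i=12 t=44 v=3: → [44,53),[43,52),[42,51),[41,50),[40,49),[39,48),[38,47),[37,46),[36,45); WM=37
i=13 t=44 v=9: → [44,53),[43,52),[42,51),[41,50),[40,49),[39,48),[38,47),[37,46),[36,45); WM=37
i=14 t=41 v=2: → [41,50),[40,49),[39,48),[38,47),[37,46),[36,45),[35,44),[34,43),[33,42); WM=42; [29,38) fires=1 [30,39) fires=2 [31,40) fires=3 [32,41) fires=3 [33,42) fires=3
i=15 t=46 v=8: → [46,55),[45,54),[44,53),[43,52),[42,51),[41,50),[40,49),[39,48),[38,47); WM=42
i=16 t=41 v=8: DROP (t<42-0); WM=42
i=17 t=51 v=3: → [51,60),[50,59),[49,58),[48,57),[47,56),[46,55),[45,54),[44,53),[43,52); WM=49; [34,43) fires=3 [35,44) fires=3 [36,45) fires=5 [37,46) fires=5 [38,47) fires=6 [39,48) fires=5 [40,49) fires=4
i=18 t=51 v=1: → [51,60),[50,59),[49,58),[48,57),[47,56),[46,55),[45,54),[44,53),[43,52); WM=49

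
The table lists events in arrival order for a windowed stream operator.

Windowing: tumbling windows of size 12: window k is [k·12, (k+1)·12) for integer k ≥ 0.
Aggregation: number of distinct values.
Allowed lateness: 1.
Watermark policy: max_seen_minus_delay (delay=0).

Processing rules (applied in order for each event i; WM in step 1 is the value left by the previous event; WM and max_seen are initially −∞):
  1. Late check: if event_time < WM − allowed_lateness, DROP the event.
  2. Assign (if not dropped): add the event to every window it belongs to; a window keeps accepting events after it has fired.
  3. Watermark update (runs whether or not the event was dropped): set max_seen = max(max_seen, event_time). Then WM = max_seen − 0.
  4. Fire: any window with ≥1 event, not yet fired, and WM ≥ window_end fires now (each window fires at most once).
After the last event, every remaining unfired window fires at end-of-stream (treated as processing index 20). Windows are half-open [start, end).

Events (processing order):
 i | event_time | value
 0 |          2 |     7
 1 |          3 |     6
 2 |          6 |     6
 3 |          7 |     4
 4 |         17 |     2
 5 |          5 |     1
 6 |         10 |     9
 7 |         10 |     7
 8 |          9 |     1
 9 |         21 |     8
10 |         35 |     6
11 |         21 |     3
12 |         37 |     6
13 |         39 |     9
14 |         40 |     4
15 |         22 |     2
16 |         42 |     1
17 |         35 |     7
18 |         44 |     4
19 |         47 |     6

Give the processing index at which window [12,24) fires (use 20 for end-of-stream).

10

i=0 t=2 v=7: → [0,12); WM=2
i=1 t=3 v=6: → [0,12); WM=3
i=2 t=6 v=6: → [0,12); WM=6
i=3 t=7 v=4: → [0,12); WM=7
i=4 t=17 v=2: → [12,24); WM=17; [0,12) fires=3
i=5 t=5 v=1: DROP (t<17-1); WM=17
i=6 t=10 v=9: DROP (t<17-1); WM=17
i=7 t=10 v=7: DROP (t<17-1); WM=17
i=8 t=9 v=1: DROP (t<17-1); WM=17
i=9 t=21 v=8: → [12,24); WM=21
i=10 t=35 v=6: → [24,36); WM=35; [12,24) fires=2
i=11 t=21 v=3: DROP (t<35-1); WM=35
i=12 t=37 v=6: → [36,48); WM=37; [24,36) fires=1
i=13 t=39 v=9: → [36,48); WM=39
i=14 t=40 v=4: → [36,48); WM=40
i=15 t=22 v=2: DROP (t<40-1); WM=40
i=16 t=42 v=1: → [36,48); WM=42
i=17 t=35 v=7: DROP (t<42-1); WM=42
i=18 t=44 v=4: → [36,48); WM=44
i=19 t=47 v=6: → [36,48); WM=47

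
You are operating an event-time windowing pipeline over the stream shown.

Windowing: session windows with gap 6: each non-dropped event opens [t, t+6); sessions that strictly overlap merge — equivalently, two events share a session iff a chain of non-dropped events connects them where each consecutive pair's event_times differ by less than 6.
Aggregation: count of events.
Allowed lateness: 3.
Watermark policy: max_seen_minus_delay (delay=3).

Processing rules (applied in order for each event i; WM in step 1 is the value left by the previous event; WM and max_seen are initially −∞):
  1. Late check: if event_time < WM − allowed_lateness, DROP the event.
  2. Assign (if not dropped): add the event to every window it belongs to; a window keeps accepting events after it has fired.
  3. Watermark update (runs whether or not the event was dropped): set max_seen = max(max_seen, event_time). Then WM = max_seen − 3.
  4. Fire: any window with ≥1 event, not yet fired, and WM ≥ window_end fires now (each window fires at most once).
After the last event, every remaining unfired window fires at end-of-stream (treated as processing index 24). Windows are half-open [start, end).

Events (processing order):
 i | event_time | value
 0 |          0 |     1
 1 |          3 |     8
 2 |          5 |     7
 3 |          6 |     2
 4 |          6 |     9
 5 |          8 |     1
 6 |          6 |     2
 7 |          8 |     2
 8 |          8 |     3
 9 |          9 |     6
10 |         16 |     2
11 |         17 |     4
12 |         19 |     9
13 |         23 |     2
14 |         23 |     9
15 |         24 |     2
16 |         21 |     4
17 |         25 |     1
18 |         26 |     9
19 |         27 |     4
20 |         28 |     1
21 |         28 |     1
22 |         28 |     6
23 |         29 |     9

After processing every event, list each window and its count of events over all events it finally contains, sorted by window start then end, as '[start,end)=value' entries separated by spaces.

i=0 t=0 v=1: → [0,6); WM=-3
i=1 t=3 v=8: → [0,9); WM=0
i=2 t=5 v=7: → [0,11); WM=2
i=3 t=6 v=2: → [0,12); WM=3
i=4 t=6 v=9: → [0,12); WM=3
i=5 t=8 v=1: → [0,14); WM=5
i=6 t=6 v=2: → [0,14); WM=5
i=7 t=8 v=2: → [0,14); WM=5
i=8 t=8 v=3: → [0,14); WM=5
i=9 t=9 v=6: → [0,15); WM=6
i=10 t=16 v=2: → [16,22); WM=13
i=11 t=17 v=4: → [16,23); WM=14
i=12 t=19 v=9: → [16,25); WM=16
i=13 t=23 v=2: → [16,29); WM=20
i=14 t=23 v=9: → [16,29); WM=20
i=15 t=24 v=2: → [16,30); WM=21
i=16 t=21 v=4: → [16,30); WM=21
i=17 t=25 v=1: → [16,31); WM=22
i=18 t=26 v=9: → [16,32); WM=23
i=19 t=27 v=4: → [16,33); WM=24
i=20 t=28 v=1: → [16,34); WM=25
i=21 t=28 v=1: → [16,34); WM=25
i=22 t=28 v=6: → [16,34); WM=25
i=23 t=29 v=9: → [16,35); WM=26

[0,15)=10 [16,35)=14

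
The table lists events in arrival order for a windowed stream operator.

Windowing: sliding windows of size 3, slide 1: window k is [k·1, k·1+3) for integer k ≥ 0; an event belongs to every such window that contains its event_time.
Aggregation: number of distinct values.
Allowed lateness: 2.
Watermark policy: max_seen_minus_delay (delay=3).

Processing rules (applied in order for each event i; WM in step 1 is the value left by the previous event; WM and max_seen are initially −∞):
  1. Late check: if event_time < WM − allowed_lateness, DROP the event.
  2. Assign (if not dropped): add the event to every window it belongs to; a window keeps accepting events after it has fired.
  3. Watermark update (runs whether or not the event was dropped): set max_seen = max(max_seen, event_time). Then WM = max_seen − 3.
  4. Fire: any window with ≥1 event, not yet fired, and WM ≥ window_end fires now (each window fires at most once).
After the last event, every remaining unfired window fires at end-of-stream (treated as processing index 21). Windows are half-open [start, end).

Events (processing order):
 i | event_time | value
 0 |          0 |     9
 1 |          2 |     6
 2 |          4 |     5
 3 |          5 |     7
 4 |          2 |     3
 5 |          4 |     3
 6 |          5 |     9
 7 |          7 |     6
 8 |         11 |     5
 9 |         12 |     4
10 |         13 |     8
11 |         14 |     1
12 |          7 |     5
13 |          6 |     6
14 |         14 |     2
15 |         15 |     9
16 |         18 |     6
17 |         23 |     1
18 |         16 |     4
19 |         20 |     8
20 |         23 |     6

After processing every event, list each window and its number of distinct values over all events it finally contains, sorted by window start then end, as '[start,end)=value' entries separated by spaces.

i=0 t=0 v=9: → [0,3); WM=-3
i=1 t=2 v=6: → [2,5),[1,4),[0,3); WM=-1
i=2 t=4 v=5: → [4,7),[3,6),[2,5); WM=1
i=3 t=5 v=7: → [5,8),[4,7),[3,6); WM=2
i=4 t=2 v=3: → [2,5),[1,4),[0,3); WM=2
i=5 t=4 v=3: → [4,7),[3,6),[2,5); WM=2
i=6 t=5 v=9: → [5,8),[4,7),[3,6); WM=2
i=7 t=7 v=6: → [7,10),[6,9),[5,8); WM=4; [0,3) fires=3 [1,4) fires=2
i=8 t=11 v=5: → [11,14),[10,13),[9,12); WM=8; [2,5) fires=3 [3,6) fires=4 [4,7) fires=4 [5,8) fires=3
i=9 t=12 v=4: → [12,15),[11,14),[10,13); WM=9; [6,9) fires=1
i=10 t=13 v=8: → [13,16),[12,15),[11,14); WM=10; [7,10) fires=1
i=11 t=14 v=1: → [14,17),[13,16),[12,15); WM=11
i=12 t=7 v=5: DROP (t<11-2); WM=11
i=13 t=6 v=6: DROP (t<11-2); WM=11
i=14 t=14 v=2: → [14,17),[13,16),[12,15); WM=11
i=15 t=15 v=9: → [15,18),[14,17),[13,16); WM=12; [9,12) fires=1
i=16 t=18 v=6: → [18,21),[17,20),[16,19); WM=15; [10,13) fires=2 [11,14) fires=3 [12,15) fires=4
i=17 t=23 v=1: → [23,26),[22,25),[21,24); WM=20; [13,16) fires=4 [14,17) fires=3 [15,18) fires=1 [16,19) fires=1 [17,20) fires=1
i=18 t=16 v=4: DROP (t<20-2); WM=20
i=19 t=20 v=8: → [20,23),[19,22),[18,21); WM=20
i=20 t=23 v=6: → [23,26),[22,25),[21,24); WM=20

[0,3)=3 [1,4)=2 [2,5)=3 [3,6)=4 [4,7)=4 [5,8)=3 [6,9)=1 [7,10)=1 [9,12)=1 [10,13)=2 [11,14)=3 [12,15)=4 [13,16)=4 [14,17)=3 [15,18)=1 [16,19)=1 [17,20)=1 [18,21)=2 [19,22)=1 [20,23)=1 [21,24)=2 [22,25)=2 [23,26)=2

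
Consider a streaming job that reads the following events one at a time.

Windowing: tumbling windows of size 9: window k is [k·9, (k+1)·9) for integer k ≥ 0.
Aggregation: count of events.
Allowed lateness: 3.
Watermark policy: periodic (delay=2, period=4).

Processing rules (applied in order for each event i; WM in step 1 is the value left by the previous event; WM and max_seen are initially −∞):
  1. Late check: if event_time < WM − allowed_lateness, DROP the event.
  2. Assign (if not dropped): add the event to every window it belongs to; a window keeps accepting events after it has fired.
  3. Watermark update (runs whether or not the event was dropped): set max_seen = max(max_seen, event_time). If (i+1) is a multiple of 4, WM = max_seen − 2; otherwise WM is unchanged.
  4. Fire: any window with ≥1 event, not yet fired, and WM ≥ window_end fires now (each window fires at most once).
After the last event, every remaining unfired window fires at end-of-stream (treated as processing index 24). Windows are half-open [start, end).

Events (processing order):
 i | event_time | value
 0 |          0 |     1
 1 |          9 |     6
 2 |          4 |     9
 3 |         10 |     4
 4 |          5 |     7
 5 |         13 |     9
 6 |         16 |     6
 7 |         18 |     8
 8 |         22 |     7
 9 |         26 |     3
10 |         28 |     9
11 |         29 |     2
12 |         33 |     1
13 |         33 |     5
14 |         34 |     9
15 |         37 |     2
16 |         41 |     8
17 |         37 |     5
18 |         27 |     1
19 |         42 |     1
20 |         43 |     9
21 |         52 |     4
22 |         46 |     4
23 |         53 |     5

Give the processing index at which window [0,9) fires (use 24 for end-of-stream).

7

i=0 t=0 v=1: → [0,9); WM=−∞
i=1 t=9 v=6: → [9,18); WM=−∞
i=2 t=4 v=9: → [0,9); WM=−∞
i=3 t=10 v=4: → [9,18); WM=8
i=4 t=5 v=7: → [0,9); WM=8
i=5 t=13 v=9: → [9,18); WM=8
i=6 t=16 v=6: → [9,18); WM=8
i=7 t=18 v=8: → [18,27); WM=16; [0,9) fires=3
i=8 t=22 v=7: → [18,27); WM=16
i=9 t=26 v=3: → [18,27); WM=16
i=10 t=28 v=9: → [27,36); WM=16
i=11 t=29 v=2: → [27,36); WM=27; [9,18) fires=4 [18,27) fires=3
i=12 t=33 v=1: → [27,36); WM=27
i=13 t=33 v=5: → [27,36); WM=27
i=14 t=34 v=9: → [27,36); WM=27
i=15 t=37 v=2: → [36,45); WM=35
i=16 t=41 v=8: → [36,45); WM=35
i=17 t=37 v=5: → [36,45); WM=35
i=18 t=27 v=1: DROP (t<35-3); WM=35
i=19 t=42 v=1: → [36,45); WM=40; [27,36) fires=5
i=20 t=43 v=9: → [36,45); WM=40
i=21 t=52 v=4: → [45,54); WM=40
i=22 t=46 v=4: → [45,54); WM=40
i=23 t=53 v=5: → [45,54); WM=51; [36,45) fires=5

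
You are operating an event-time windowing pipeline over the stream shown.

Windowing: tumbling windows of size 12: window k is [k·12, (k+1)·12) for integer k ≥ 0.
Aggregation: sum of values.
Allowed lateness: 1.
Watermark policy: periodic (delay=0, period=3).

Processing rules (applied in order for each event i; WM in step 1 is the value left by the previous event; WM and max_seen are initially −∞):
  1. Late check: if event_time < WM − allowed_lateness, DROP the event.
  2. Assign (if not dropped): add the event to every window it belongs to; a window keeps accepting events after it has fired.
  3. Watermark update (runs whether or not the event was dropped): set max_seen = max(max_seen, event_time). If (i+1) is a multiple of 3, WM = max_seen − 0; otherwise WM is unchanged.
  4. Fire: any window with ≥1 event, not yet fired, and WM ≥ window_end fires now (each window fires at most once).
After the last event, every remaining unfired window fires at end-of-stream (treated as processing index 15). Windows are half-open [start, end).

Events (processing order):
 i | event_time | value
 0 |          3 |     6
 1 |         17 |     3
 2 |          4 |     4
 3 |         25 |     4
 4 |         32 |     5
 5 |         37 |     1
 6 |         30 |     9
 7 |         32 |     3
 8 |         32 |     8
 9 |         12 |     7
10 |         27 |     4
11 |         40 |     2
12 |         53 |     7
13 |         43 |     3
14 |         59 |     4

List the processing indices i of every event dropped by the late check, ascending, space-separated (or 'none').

6 7 8 9 10

i=0 t=3 v=6: → [0,12); WM=−∞
i=1 t=17 v=3: → [12,24); WM=−∞
i=2 t=4 v=4: → [0,12); WM=17; [0,12) fires=10
i=3 t=25 v=4: → [24,36); WM=17
i=4 t=32 v=5: → [24,36); WM=17
i=5 t=37 v=1: → [36,48); WM=37; [12,24) fires=3 [24,36) fires=9
i=6 t=30 v=9: DROP (t<37-1); WM=37
i=7 t=32 v=3: DROP (t<37-1); WM=37
i=8 t=32 v=8: DROP (t<37-1); WM=37
i=9 t=12 v=7: DROP (t<37-1); WM=37
i=10 t=27 v=4: DROP (t<37-1); WM=37
i=11 t=40 v=2: → [36,48); WM=40
i=12 t=53 v=7: → [48,60); WM=40
i=13 t=43 v=3: → [36,48); WM=40
i=14 t=59 v=4: → [48,60); WM=59; [36,48) fires=6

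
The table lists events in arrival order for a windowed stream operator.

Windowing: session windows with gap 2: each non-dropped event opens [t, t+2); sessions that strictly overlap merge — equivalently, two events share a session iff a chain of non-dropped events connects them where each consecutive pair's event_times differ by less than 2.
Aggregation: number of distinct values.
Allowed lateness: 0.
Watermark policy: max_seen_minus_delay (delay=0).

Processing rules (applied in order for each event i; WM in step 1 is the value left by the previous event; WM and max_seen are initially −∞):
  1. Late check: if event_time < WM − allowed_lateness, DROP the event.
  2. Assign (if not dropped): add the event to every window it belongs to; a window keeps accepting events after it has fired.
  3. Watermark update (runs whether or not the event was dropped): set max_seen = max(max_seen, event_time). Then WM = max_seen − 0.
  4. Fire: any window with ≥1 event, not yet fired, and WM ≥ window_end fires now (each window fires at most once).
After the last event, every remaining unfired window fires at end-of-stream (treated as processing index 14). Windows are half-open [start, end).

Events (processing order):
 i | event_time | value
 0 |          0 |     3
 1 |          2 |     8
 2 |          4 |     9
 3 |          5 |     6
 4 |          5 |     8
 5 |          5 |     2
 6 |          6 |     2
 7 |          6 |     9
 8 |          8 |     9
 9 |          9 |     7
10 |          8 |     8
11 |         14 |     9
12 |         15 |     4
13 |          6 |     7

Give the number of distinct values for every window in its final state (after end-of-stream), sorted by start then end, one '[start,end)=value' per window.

i=0 t=0 v=3: → [0,2); WM=0
i=1 t=2 v=8: → [2,4); WM=2
i=2 t=4 v=9: → [4,6); WM=4
i=3 t=5 v=6: → [4,7); WM=5
i=4 t=5 v=8: → [4,7); WM=5
i=5 t=5 v=2: → [4,7); WM=5
i=6 t=6 v=2: → [4,8); WM=6
i=7 t=6 v=9: → [4,8); WM=6
i=8 t=8 v=9: → [8,10); WM=8
i=9 t=9 v=7: → [8,11); WM=9
i=10 t=8 v=8: DROP (t<9-0); WM=9
i=11 t=14 v=9: → [14,16); WM=14
i=12 t=15 v=4: → [14,17); WM=15
i=13 t=6 v=7: DROP (t<15-0); WM=15

[0,2)=1 [2,4)=1 [4,8)=4 [8,11)=2 [14,17)=2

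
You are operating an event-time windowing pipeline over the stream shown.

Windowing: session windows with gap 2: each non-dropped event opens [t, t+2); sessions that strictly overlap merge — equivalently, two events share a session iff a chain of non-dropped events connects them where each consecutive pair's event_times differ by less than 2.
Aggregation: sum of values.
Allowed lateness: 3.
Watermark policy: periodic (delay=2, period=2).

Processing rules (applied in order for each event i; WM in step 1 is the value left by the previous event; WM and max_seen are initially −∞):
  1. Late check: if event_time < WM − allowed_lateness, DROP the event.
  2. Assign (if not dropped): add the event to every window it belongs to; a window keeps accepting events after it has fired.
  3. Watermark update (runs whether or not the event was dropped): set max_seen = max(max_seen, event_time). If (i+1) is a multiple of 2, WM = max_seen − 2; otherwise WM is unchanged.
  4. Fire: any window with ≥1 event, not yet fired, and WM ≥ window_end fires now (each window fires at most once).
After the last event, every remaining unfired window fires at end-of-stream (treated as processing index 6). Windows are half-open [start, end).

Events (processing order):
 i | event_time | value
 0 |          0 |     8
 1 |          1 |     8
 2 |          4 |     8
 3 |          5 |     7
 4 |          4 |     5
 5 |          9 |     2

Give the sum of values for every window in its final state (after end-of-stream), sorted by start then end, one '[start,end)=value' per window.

i=0 t=0 v=8: → [0,2); WM=−∞
i=1 t=1 v=8: → [0,3); WM=-1
i=2 t=4 v=8: → [4,6); WM=-1
i=3 t=5 v=7: → [4,7); WM=3
i=4 t=4 v=5: → [4,7); WM=3
i=5 t=9 v=2: → [9,11); WM=7

[0,3)=16 [4,7)=20 [9,11)=2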